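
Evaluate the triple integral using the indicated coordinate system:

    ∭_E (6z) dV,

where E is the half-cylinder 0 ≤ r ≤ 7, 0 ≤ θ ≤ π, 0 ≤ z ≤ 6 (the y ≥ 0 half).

In cylindrical coordinates, x = r cos(θ), y = r sin(θ), z = z, and dV = r dr dθ dz.

The integrand becomes 6z, so

    ∭_E (6z) dV = ∫_{0}^{π} ∫_{0}^{7} ∫_{0}^{6} (6z) · r dz dr dθ.

Inner (z): 108r.
Middle (r from 0 to 7): 2646.
Outer (θ): 2646π.

Therefore the triple integral equals 2646π.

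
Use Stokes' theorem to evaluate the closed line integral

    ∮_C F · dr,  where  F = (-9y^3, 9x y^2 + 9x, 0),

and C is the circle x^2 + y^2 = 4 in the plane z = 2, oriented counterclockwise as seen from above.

Let S be the flat disk x^2 + y^2 ≤ 4 in the plane z = 2, with upward unit normal n̂ = ẑ. By Stokes' theorem,

    ∮_C F · dr = ∬_S (∇ × F) · n̂ dS = ∬_D (curl F)_z dA,

where D is the disk x^2 + y^2 ≤ 4.

Compute the curl of F = (-9y^3, 9x y^2 + 9x, 0):
    (∇ × F)_x = ∂F_z/∂y - ∂F_y/∂z = 0,
    (∇ × F)_y = ∂F_x/∂z - ∂F_z/∂x = 0,
    (∇ × F)_z = ∂F_y/∂x - ∂F_x/∂y = 36y^2 + 9.

On z = 2, (curl F)_z = 36y^2 + 9.

Convert to polar (x = r cos θ, y = r sin θ, dA = r dr dθ); the integrand becomes 36r^2sin(θ)^2 + 9, so

    ∬_D (curl F)_z dA = ∫_0^{2π} ∫_0^{2} (36r^2sin(θ)^2 + 9) · r dr dθ.

Inner (r from 0 to 2): 144sin(θ)^2 + 18.
Outer (θ from 0 to 2π): 180π.

Therefore ∮_C F · dr = 180π.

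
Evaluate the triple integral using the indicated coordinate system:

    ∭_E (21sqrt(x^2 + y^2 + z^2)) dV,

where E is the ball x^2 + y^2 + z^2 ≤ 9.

In spherical coordinates, x = ρ sin(φ) cos(θ), y = ρ sin(φ) sin(θ), z = ρ cos(φ), and dV = ρ^2 sin(φ) dρ dφ dθ.

The integrand becomes 21ρ, so

    ∭_E (21sqrt(x^2 + y^2 + z^2)) dV = ∫_{0}^{2π} ∫_{0}^{π} ∫_{0}^{3} (21ρ) · ρ^2 sin(φ) dρ dφ dθ.

Inner (ρ): 1701sin(φ)/4.
Middle (φ): 1701/2.
Outer (θ): 1701π.

Therefore the triple integral equals 1701π.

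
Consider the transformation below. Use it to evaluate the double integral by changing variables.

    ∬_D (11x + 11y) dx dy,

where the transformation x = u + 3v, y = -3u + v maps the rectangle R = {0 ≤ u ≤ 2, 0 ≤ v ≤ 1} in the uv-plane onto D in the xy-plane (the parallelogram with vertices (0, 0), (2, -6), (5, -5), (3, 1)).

Compute the Jacobian determinant of (x, y) with respect to (u, v):

    ∂(x,y)/∂(u,v) = | 1  3 | = (1)(1) - (3)(-3) = 10.
                   | -3  1 |

Its absolute value is |J| = 10 (the area scaling factor).

Substituting x = u + 3v, y = -3u + v into the integrand,

    11x + 11y → -22u + 44v,

so the integral becomes

    ∬_R (-22u + 44v) · |J| du dv = ∫_0^2 ∫_0^1 (-220u + 440v) dv du.

Inner (v): 220 - 220u.
Outer (u): 0.

Therefore ∬_D (11x + 11y) dx dy = 0.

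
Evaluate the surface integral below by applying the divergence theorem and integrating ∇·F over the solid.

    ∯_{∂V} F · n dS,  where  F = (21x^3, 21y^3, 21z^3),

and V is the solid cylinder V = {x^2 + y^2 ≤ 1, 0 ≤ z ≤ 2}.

By the divergence theorem,

    ∯_{∂V} F · n dS = ∭_V (∇ · F) dV.

Compute the divergence:
    ∇ · F = ∂F_x/∂x + ∂F_y/∂y + ∂F_z/∂z = 63x^2 + 63y^2 + 63z^2.

In cylindrical coordinates, x = r cos(θ), y = r sin(θ), z = z, dV = r dr dθ dz, with 0 ≤ r ≤ 1, 0 ≤ θ ≤ 2π, 0 ≤ z ≤ 2.

The integrand, after substitution and multiplying by the volume element, becomes (63r^2 + 63z^2) · r, so

    ∭_V (∇·F) dV = ∫_0^{2π} ∫_0^{1} ∫_0^{2} (63r^2 + 63z^2) · r dz dr dθ.

Inner (z from 0 to 2): 126r^3 + 168r.
Middle (r from 0 to 1): 231/2.
Outer (θ from 0 to 2π): 231π.

Therefore ∯_{∂V} F · n dS = 231π.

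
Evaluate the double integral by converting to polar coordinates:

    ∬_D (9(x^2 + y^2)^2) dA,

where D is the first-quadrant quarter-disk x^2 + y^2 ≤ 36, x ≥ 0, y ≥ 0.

The region D is 0 ≤ r ≤ 6, 0 ≤ θ ≤ π/2 in polar coordinates, where x = r cos(θ), y = r sin(θ), and dA = r dr dθ.

Under the substitution, the integrand becomes 9r^4, so

    ∬_D (9(x^2 + y^2)^2) dA = ∫_{0}^{π/2} ∫_{0}^{6} (9r^4) · r dr dθ.

Inner integral (in r): ∫_{0}^{6} (9r^4) · r dr = 69984.

Outer integral (in θ): ∫_{0}^{π/2} (69984) dθ = 34992π.

Therefore ∬_D (9(x^2 + y^2)^2) dA = 34992π.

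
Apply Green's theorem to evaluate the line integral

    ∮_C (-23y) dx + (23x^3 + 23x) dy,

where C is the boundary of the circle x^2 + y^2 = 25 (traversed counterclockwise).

Green's theorem converts the closed line integral into a double integral over the enclosed region D:

    ∮_C P dx + Q dy = ∬_D (∂Q/∂x - ∂P/∂y) dA.

Here P = -23y, Q = 23x^3 + 23x, so

    ∂Q/∂x = 69x^2 + 23,    ∂P/∂y = -23,
    ∂Q/∂x - ∂P/∂y = 69x^2 + 46.

D is the region x^2 + y^2 ≤ 25. Evaluating the double integral:

In polar coordinates (x = r cos θ, y = r sin θ, dA = r dr dθ) the integrand becomes 69r^2cos(θ)^2 + 46, so

    ∬_D (69x^2 + 46) dA = ∫_0^{2π} ∫_0^{5} (69r^2cos(θ)^2 + 46) · r dr dθ.

Inner (r from 0 to 5): 43125cos(θ)^2/4 + 575.
Outer (θ from 0 to 2π): 47725π/4.

Therefore ∮_C P dx + Q dy = 47725π/4.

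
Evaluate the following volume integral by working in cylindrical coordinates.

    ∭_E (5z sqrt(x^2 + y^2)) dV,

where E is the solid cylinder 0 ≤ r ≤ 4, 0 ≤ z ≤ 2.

In cylindrical coordinates, x = r cos(θ), y = r sin(θ), z = z, and dV = r dr dθ dz.

The integrand becomes 5r z, so

    ∭_E (5z sqrt(x^2 + y^2)) dV = ∫_{0}^{2π} ∫_{0}^{4} ∫_{0}^{2} (5r z) · r dz dr dθ.

Inner (z): 10r^2.
Middle (r from 0 to 4): 640/3.
Outer (θ): 1280π/3.

Therefore the triple integral equals 1280π/3.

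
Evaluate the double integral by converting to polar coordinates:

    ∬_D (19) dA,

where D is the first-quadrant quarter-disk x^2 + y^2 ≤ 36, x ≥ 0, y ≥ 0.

The region D is 0 ≤ r ≤ 6, 0 ≤ θ ≤ π/2 in polar coordinates, where x = r cos(θ), y = r sin(θ), and dA = r dr dθ.

Under the substitution, the integrand becomes 19, so

    ∬_D (19) dA = ∫_{0}^{π/2} ∫_{0}^{6} (19) · r dr dθ.

Inner integral (in r): ∫_{0}^{6} (19) · r dr = 342.

Outer integral (in θ): ∫_{0}^{π/2} (342) dθ = 171π.

Therefore ∬_D (19) dA = 171π.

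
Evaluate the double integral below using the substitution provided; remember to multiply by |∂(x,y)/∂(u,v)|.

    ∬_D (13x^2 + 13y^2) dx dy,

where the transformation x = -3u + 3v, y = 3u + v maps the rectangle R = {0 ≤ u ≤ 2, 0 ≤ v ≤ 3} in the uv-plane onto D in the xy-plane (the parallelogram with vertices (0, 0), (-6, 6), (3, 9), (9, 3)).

Compute the Jacobian determinant of (x, y) with respect to (u, v):

    ∂(x,y)/∂(u,v) = | -3  3 | = (-3)(1) - (3)(3) = -12.
                   | 3  1 |

Its absolute value is |J| = 12 (the area scaling factor).

Substituting x = -3u + 3v, y = 3u + v into the integrand,

    13x^2 + 13y^2 → 234u^2 - 156u v + 130v^2,

so the integral becomes

    ∬_R (234u^2 - 156u v + 130v^2) · |J| du dv = ∫_0^2 ∫_0^3 (2808u^2 - 1872u v + 1560v^2) dv du.

Inner (v): 8424u^2 - 8424u + 14040.
Outer (u): 33696.

Therefore ∬_D (13x^2 + 13y^2) dx dy = 33696.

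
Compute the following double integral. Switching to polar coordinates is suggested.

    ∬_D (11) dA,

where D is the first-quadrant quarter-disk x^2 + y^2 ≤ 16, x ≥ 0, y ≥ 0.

The region D is 0 ≤ r ≤ 4, 0 ≤ θ ≤ π/2 in polar coordinates, where x = r cos(θ), y = r sin(θ), and dA = r dr dθ.

Under the substitution, the integrand becomes 11, so

    ∬_D (11) dA = ∫_{0}^{π/2} ∫_{0}^{4} (11) · r dr dθ.

Inner integral (in r): ∫_{0}^{4} (11) · r dr = 88.

Outer integral (in θ): ∫_{0}^{π/2} (88) dθ = 44π.

Therefore ∬_D (11) dA = 44π.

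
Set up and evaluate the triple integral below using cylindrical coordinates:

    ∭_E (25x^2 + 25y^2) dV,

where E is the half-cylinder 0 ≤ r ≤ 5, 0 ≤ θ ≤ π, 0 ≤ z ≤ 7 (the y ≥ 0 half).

In cylindrical coordinates, x = r cos(θ), y = r sin(θ), z = z, and dV = r dr dθ dz.

The integrand becomes 25r^2, so

    ∭_E (25x^2 + 25y^2) dV = ∫_{0}^{π} ∫_{0}^{5} ∫_{0}^{7} (25r^2) · r dz dr dθ.

Inner (z): 175r^3.
Middle (r from 0 to 5): 109375/4.
Outer (θ): 109375π/4.

Therefore the triple integral equals 109375π/4.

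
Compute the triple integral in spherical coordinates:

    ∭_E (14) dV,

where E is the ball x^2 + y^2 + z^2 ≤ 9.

In spherical coordinates, x = ρ sin(φ) cos(θ), y = ρ sin(φ) sin(θ), z = ρ cos(φ), and dV = ρ^2 sin(φ) dρ dφ dθ.

The integrand becomes 14, so

    ∭_E (14) dV = ∫_{0}^{2π} ∫_{0}^{π} ∫_{0}^{3} (14) · ρ^2 sin(φ) dρ dφ dθ.

Inner (ρ): 126sin(φ).
Middle (φ): 252.
Outer (θ): 504π.

Therefore the triple integral equals 504π.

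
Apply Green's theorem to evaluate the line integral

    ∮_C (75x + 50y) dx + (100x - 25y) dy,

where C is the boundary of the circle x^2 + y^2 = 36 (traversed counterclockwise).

Green's theorem converts the closed line integral into a double integral over the enclosed region D:

    ∮_C P dx + Q dy = ∬_D (∂Q/∂x - ∂P/∂y) dA.

Here P = 75x + 50y, Q = 100x - 25y, so

    ∂Q/∂x = 100,    ∂P/∂y = 50,
    ∂Q/∂x - ∂P/∂y = 50.

D is the region x^2 + y^2 ≤ 36. Evaluating the double integral:

In polar coordinates (x = r cos θ, y = r sin θ, dA = r dr dθ) the integrand becomes 50, so

    ∬_D (50) dA = ∫_0^{2π} ∫_0^{6} (50) · r dr dθ.

Inner (r from 0 to 6): 900.
Outer (θ from 0 to 2π): 1800π.

Therefore ∮_C P dx + Q dy = 1800π.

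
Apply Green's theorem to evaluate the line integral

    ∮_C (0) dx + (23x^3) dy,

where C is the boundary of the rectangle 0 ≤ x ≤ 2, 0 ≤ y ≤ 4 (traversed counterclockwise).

Green's theorem converts the closed line integral into a double integral over the enclosed region D:

    ∮_C P dx + Q dy = ∬_D (∂Q/∂x - ∂P/∂y) dA.

Here P = 0, Q = 23x^3, so

    ∂Q/∂x = 69x^2,    ∂P/∂y = 0,
    ∂Q/∂x - ∂P/∂y = 69x^2.

D is the region 0 ≤ x ≤ 2, 0 ≤ y ≤ 4. Evaluating the double integral:

    ∬_D (69x^2) dA = ∫_0^{2} ∫_0^{4} (69x^2) dy dx.

Inner (y from 0 to 4): 276x^2.
Outer (x from 0 to 2): 736.

Therefore ∮_C P dx + Q dy = 736.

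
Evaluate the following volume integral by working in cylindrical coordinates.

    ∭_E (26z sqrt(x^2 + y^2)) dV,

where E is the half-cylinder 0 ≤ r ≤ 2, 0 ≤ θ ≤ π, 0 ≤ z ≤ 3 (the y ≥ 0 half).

In cylindrical coordinates, x = r cos(θ), y = r sin(θ), z = z, and dV = r dr dθ dz.

The integrand becomes 26r z, so

    ∭_E (26z sqrt(x^2 + y^2)) dV = ∫_{0}^{π} ∫_{0}^{2} ∫_{0}^{3} (26r z) · r dz dr dθ.

Inner (z): 117r^2.
Middle (r from 0 to 2): 312.
Outer (θ): 312π.

Therefore the triple integral equals 312π.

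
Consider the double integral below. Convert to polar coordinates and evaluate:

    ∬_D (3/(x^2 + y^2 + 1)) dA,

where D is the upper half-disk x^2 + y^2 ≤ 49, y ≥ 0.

The region D is 0 ≤ r ≤ 7, 0 ≤ θ ≤ π in polar coordinates, where x = r cos(θ), y = r sin(θ), and dA = r dr dθ.

Under the substitution, the integrand becomes 3/(r^2 + 1), so

    ∬_D (3/(x^2 + y^2 + 1)) dA = ∫_{0}^{π} ∫_{0}^{7} (3/(r^2 + 1)) · r dr dθ.

Inner integral (in r): ∫_{0}^{7} (3/(r^2 + 1)) · r dr = 3log(50)/2.

Outer integral (in θ): ∫_{0}^{π} (3log(50)/2) dθ = 3π log(50)/2.

Therefore ∬_D (3/(x^2 + y^2 + 1)) dA = 3π log(50)/2.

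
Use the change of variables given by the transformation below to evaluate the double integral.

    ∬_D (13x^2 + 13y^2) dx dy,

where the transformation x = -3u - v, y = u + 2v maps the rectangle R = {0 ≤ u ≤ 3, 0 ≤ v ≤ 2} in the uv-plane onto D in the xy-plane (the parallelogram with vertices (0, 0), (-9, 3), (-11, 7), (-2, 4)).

Compute the Jacobian determinant of (x, y) with respect to (u, v):

    ∂(x,y)/∂(u,v) = | -3  -1 | = (-3)(2) - (-1)(1) = -5.
                   | 1  2 |

Its absolute value is |J| = 5 (the area scaling factor).

Substituting x = -3u - v, y = u + 2v into the integrand,

    13x^2 + 13y^2 → 130u^2 + 130u v + 65v^2,

so the integral becomes

    ∬_R (130u^2 + 130u v + 65v^2) · |J| du dv = ∫_0^3 ∫_0^2 (650u^2 + 650u v + 325v^2) dv du.

Inner (v): 1300u^2 + 1300u + 2600/3.
Outer (u): 20150.

Therefore ∬_D (13x^2 + 13y^2) dx dy = 20150.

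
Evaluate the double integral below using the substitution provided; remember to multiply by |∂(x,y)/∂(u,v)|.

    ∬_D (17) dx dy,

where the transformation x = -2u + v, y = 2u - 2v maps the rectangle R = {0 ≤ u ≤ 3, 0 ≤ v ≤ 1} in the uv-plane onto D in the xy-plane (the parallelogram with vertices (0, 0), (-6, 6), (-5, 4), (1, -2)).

Compute the Jacobian determinant of (x, y) with respect to (u, v):

    ∂(x,y)/∂(u,v) = | -2  1 | = (-2)(-2) - (1)(2) = 2.
                   | 2  -2 |

Its absolute value is |J| = 2 (the area scaling factor).

Substituting x = -2u + v, y = 2u - 2v into the integrand,

    17 → 17,

so the integral becomes

    ∬_R (17) · |J| du dv = ∫_0^3 ∫_0^1 (34) dv du.

Inner (v): 34.
Outer (u): 102.

Therefore ∬_D (17) dx dy = 102.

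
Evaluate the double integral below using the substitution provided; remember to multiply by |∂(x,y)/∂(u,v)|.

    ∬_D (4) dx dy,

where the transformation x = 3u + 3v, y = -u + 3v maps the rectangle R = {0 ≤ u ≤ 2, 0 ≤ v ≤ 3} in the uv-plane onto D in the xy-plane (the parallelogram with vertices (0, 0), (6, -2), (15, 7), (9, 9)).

Compute the Jacobian determinant of (x, y) with respect to (u, v):

    ∂(x,y)/∂(u,v) = | 3  3 | = (3)(3) - (3)(-1) = 12.
                   | -1  3 |

Its absolute value is |J| = 12 (the area scaling factor).

Substituting x = 3u + 3v, y = -u + 3v into the integrand,

    4 → 4,

so the integral becomes

    ∬_R (4) · |J| du dv = ∫_0^2 ∫_0^3 (48) dv du.

Inner (v): 144.
Outer (u): 288.

Therefore ∬_D (4) dx dy = 288.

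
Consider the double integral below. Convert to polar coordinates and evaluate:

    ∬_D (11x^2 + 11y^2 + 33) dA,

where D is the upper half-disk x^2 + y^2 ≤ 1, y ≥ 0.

The region D is 0 ≤ r ≤ 1, 0 ≤ θ ≤ π in polar coordinates, where x = r cos(θ), y = r sin(θ), and dA = r dr dθ.

Under the substitution, the integrand becomes 11r^2 + 33, so

    ∬_D (11x^2 + 11y^2 + 33) dA = ∫_{0}^{π} ∫_{0}^{1} (11r^2 + 33) · r dr dθ.

Inner integral (in r): ∫_{0}^{1} (11r^2 + 33) · r dr = 77/4.

Outer integral (in θ): ∫_{0}^{π} (77/4) dθ = 77π/4.

Therefore ∬_D (11x^2 + 11y^2 + 33) dA = 77π/4.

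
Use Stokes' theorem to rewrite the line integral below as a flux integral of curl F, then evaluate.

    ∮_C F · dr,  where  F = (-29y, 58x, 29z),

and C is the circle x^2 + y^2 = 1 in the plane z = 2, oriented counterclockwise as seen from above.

Let S be the flat disk x^2 + y^2 ≤ 1 in the plane z = 2, with upward unit normal n̂ = ẑ. By Stokes' theorem,

    ∮_C F · dr = ∬_S (∇ × F) · n̂ dS = ∬_D (curl F)_z dA,

where D is the disk x^2 + y^2 ≤ 1.

Compute the curl of F = (-29y, 58x, 29z):
    (∇ × F)_x = ∂F_z/∂y - ∂F_y/∂z = 0,
    (∇ × F)_y = ∂F_x/∂z - ∂F_z/∂x = 0,
    (∇ × F)_z = ∂F_y/∂x - ∂F_x/∂y = 87.

On z = 2, (curl F)_z = 87.

Convert to polar (x = r cos θ, y = r sin θ, dA = r dr dθ); the integrand becomes 87, so

    ∬_D (curl F)_z dA = ∫_0^{2π} ∫_0^{1} (87) · r dr dθ.

Inner (r from 0 to 1): 87/2.
Outer (θ from 0 to 2π): 87π.

Therefore ∮_C F · dr = 87π.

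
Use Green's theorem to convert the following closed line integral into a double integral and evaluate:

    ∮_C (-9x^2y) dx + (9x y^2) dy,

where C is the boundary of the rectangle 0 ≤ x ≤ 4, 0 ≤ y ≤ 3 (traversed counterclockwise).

Green's theorem converts the closed line integral into a double integral over the enclosed region D:

    ∮_C P dx + Q dy = ∬_D (∂Q/∂x - ∂P/∂y) dA.

Here P = -9x^2y, Q = 9x y^2, so

    ∂Q/∂x = 9y^2,    ∂P/∂y = -9x^2,
    ∂Q/∂x - ∂P/∂y = 9x^2 + 9y^2.

D is the region 0 ≤ x ≤ 4, 0 ≤ y ≤ 3. Evaluating the double integral:

    ∬_D (9x^2 + 9y^2) dA = ∫_0^{4} ∫_0^{3} (9x^2 + 9y^2) dy dx.

Inner (y from 0 to 3): 27x^2 + 81.
Outer (x from 0 to 4): 900.

Therefore ∮_C P dx + Q dy = 900.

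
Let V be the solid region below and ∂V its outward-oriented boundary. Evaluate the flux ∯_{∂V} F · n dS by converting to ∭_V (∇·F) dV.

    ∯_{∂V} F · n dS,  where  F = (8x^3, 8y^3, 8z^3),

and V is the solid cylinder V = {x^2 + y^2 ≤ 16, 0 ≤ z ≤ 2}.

By the divergence theorem,

    ∯_{∂V} F · n dS = ∭_V (∇ · F) dV.

Compute the divergence:
    ∇ · F = ∂F_x/∂x + ∂F_y/∂y + ∂F_z/∂z = 24x^2 + 24y^2 + 24z^2.

In cylindrical coordinates, x = r cos(θ), y = r sin(θ), z = z, dV = r dr dθ dz, with 0 ≤ r ≤ 4, 0 ≤ θ ≤ 2π, 0 ≤ z ≤ 2.

The integrand, after substitution and multiplying by the volume element, becomes (24r^2 + 24z^2) · r, so

    ∭_V (∇·F) dV = ∫_0^{2π} ∫_0^{4} ∫_0^{2} (24r^2 + 24z^2) · r dz dr dθ.

Inner (z from 0 to 2): 48r^3 + 64r.
Middle (r from 0 to 4): 3584.
Outer (θ from 0 to 2π): 7168π.

Therefore ∯_{∂V} F · n dS = 7168π.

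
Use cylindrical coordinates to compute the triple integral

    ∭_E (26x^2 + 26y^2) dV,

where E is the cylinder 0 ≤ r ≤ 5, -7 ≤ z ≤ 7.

In cylindrical coordinates, x = r cos(θ), y = r sin(θ), z = z, and dV = r dr dθ dz.

The integrand becomes 26r^2, so

    ∭_E (26x^2 + 26y^2) dV = ∫_{0}^{2π} ∫_{0}^{5} ∫_{-7}^{7} (26r^2) · r dz dr dθ.

Inner (z): 364r^3.
Middle (r from 0 to 5): 56875.
Outer (θ): 113750π.

Therefore the triple integral equals 113750π.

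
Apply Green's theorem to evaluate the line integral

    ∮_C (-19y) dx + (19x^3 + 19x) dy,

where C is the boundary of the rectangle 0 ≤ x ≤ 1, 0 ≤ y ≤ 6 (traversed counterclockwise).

Green's theorem converts the closed line integral into a double integral over the enclosed region D:

    ∮_C P dx + Q dy = ∬_D (∂Q/∂x - ∂P/∂y) dA.

Here P = -19y, Q = 19x^3 + 19x, so

    ∂Q/∂x = 57x^2 + 19,    ∂P/∂y = -19,
    ∂Q/∂x - ∂P/∂y = 57x^2 + 38.

D is the region 0 ≤ x ≤ 1, 0 ≤ y ≤ 6. Evaluating the double integral:

    ∬_D (57x^2 + 38) dA = ∫_0^{1} ∫_0^{6} (57x^2 + 38) dy dx.

Inner (y from 0 to 6): 342x^2 + 228.
Outer (x from 0 to 1): 342.

Therefore ∮_C P dx + Q dy = 342.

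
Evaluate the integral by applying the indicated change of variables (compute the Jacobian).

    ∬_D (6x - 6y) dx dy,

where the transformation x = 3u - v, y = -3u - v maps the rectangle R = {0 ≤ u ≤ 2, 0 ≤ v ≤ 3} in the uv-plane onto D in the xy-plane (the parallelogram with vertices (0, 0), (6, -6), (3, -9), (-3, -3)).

Compute the Jacobian determinant of (x, y) with respect to (u, v):

    ∂(x,y)/∂(u,v) = | 3  -1 | = (3)(-1) - (-1)(-3) = -6.
                   | -3  -1 |

Its absolute value is |J| = 6 (the area scaling factor).

Substituting x = 3u - v, y = -3u - v into the integrand,

    6x - 6y → 36u,

so the integral becomes

    ∬_R (36u) · |J| du dv = ∫_0^2 ∫_0^3 (216u) dv du.

Inner (v): 648u.
Outer (u): 1296.

Therefore ∬_D (6x - 6y) dx dy = 1296.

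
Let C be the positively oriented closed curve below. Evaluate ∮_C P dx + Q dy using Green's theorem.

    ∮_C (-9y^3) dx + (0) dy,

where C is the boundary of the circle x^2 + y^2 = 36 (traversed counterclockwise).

Green's theorem converts the closed line integral into a double integral over the enclosed region D:

    ∮_C P dx + Q dy = ∬_D (∂Q/∂x - ∂P/∂y) dA.

Here P = -9y^3, Q = 0, so

    ∂Q/∂x = 0,    ∂P/∂y = -27y^2,
    ∂Q/∂x - ∂P/∂y = 27y^2.

D is the region x^2 + y^2 ≤ 36. Evaluating the double integral:

In polar coordinates (x = r cos θ, y = r sin θ, dA = r dr dθ) the integrand becomes 27r^2sin(θ)^2, so

    ∬_D (27y^2) dA = ∫_0^{2π} ∫_0^{6} (27r^2sin(θ)^2) · r dr dθ.

Inner (r from 0 to 6): 8748sin(θ)^2.
Outer (θ from 0 to 2π): 8748π.

Therefore ∮_C P dx + Q dy = 8748π.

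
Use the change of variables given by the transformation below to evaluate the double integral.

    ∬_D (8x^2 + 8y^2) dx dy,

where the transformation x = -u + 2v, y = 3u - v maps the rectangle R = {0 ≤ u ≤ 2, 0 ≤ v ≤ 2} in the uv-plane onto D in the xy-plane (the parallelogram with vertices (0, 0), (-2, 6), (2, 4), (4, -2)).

Compute the Jacobian determinant of (x, y) with respect to (u, v):

    ∂(x,y)/∂(u,v) = | -1  2 | = (-1)(-1) - (2)(3) = -5.
                   | 3  -1 |

Its absolute value is |J| = 5 (the area scaling factor).

Substituting x = -u + 2v, y = 3u - v into the integrand,

    8x^2 + 8y^2 → 80u^2 - 80u v + 40v^2,

so the integral becomes

    ∬_R (80u^2 - 80u v + 40v^2) · |J| du dv = ∫_0^2 ∫_0^2 (400u^2 - 400u v + 200v^2) dv du.

Inner (v): 800u^2 - 800u + 1600/3.
Outer (u): 1600.

Therefore ∬_D (8x^2 + 8y^2) dx dy = 1600.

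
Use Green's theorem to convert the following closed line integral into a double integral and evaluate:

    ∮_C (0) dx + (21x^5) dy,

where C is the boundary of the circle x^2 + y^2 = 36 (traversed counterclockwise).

Green's theorem converts the closed line integral into a double integral over the enclosed region D:

    ∮_C P dx + Q dy = ∬_D (∂Q/∂x - ∂P/∂y) dA.

Here P = 0, Q = 21x^5, so

    ∂Q/∂x = 105x^4,    ∂P/∂y = 0,
    ∂Q/∂x - ∂P/∂y = 105x^4.

D is the region x^2 + y^2 ≤ 36. Evaluating the double integral:

In polar coordinates (x = r cos θ, y = r sin θ, dA = r dr dθ) the integrand becomes 105r^4cos(θ)^4, so

    ∬_D (105x^4) dA = ∫_0^{2π} ∫_0^{6} (105r^4cos(θ)^4) · r dr dθ.

Inner (r from 0 to 6): 816480cos(θ)^4.
Outer (θ from 0 to 2π): 612360π.

Therefore ∮_C P dx + Q dy = 612360π.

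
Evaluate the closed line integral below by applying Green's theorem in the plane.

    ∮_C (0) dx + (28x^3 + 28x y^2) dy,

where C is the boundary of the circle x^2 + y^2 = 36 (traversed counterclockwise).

Green's theorem converts the closed line integral into a double integral over the enclosed region D:

    ∮_C P dx + Q dy = ∬_D (∂Q/∂x - ∂P/∂y) dA.

Here P = 0, Q = 28x^3 + 28x y^2, so

    ∂Q/∂x = 84x^2 + 28y^2,    ∂P/∂y = 0,
    ∂Q/∂x - ∂P/∂y = 84x^2 + 28y^2.

D is the region x^2 + y^2 ≤ 36. Evaluating the double integral:

In polar coordinates (x = r cos θ, y = r sin θ, dA = r dr dθ) the integrand becomes 28r^2(cos(2θ) + 2), so

    ∬_D (84x^2 + 28y^2) dA = ∫_0^{2π} ∫_0^{6} (28r^2(cos(2θ) + 2)) · r dr dθ.

Inner (r from 0 to 6): 9072cos(2θ) + 18144.
Outer (θ from 0 to 2π): 36288π.

Therefore ∮_C P dx + Q dy = 36288π.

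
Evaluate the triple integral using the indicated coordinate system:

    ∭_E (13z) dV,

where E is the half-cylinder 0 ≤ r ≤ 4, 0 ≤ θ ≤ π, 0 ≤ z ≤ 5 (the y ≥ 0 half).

In cylindrical coordinates, x = r cos(θ), y = r sin(θ), z = z, and dV = r dr dθ dz.

The integrand becomes 13z, so

    ∭_E (13z) dV = ∫_{0}^{π} ∫_{0}^{4} ∫_{0}^{5} (13z) · r dz dr dθ.

Inner (z): 325r/2.
Middle (r from 0 to 4): 1300.
Outer (θ): 1300π.

Therefore the triple integral equals 1300π.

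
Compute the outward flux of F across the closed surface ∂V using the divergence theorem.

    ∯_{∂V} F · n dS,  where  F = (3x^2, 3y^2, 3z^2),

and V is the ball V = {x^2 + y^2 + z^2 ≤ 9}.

By the divergence theorem,

    ∯_{∂V} F · n dS = ∭_V (∇ · F) dV.

Compute the divergence:
    ∇ · F = ∂F_x/∂x + ∂F_y/∂y + ∂F_z/∂z = 6x + 6y + 6z.

In spherical coordinates, x = ρ sin(φ) cos(θ), y = ρ sin(φ) sin(θ), z = ρ cos(φ), dV = ρ^2 sin(φ) dρ dφ dθ, with 0 ≤ ρ ≤ 3, 0 ≤ φ ≤ π, 0 ≤ θ ≤ 2π.

The integrand, after substitution and multiplying by the volume element, becomes (6ρ (sqrt(2)sin(φ)sin(θ + π/4) + cos(φ))) · ρ^2 sin(φ), so

    ∭_V (∇·F) dV = ∫_0^{2π} ∫_0^{π} ∫_0^{3} (6ρ (sqrt(2)sin(φ)sin(θ + π/4) + cos(φ))) · ρ^2 sin(φ) dρ dφ dθ.

Inner (ρ from 0 to 3): 243(sqrt(2)sin(φ)sin(θ + π/4) + cos(φ))sin(φ)/2.
Middle (φ from 0 to π): 243sqrt(2)π sin(θ + π/4)/4.
Outer (θ from 0 to 2π): 0.

Therefore ∯_{∂V} F · n dS = 0.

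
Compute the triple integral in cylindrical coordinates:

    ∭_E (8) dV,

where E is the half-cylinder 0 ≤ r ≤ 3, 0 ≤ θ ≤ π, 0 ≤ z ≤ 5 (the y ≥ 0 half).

In cylindrical coordinates, x = r cos(θ), y = r sin(θ), z = z, and dV = r dr dθ dz.

The integrand becomes 8, so

    ∭_E (8) dV = ∫_{0}^{π} ∫_{0}^{3} ∫_{0}^{5} (8) · r dz dr dθ.

Inner (z): 40r.
Middle (r from 0 to 3): 180.
Outer (θ): 180π.

Therefore the triple integral equals 180π.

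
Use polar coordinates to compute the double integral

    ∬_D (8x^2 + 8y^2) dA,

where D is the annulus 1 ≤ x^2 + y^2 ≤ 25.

The region D is 1 ≤ r ≤ 5, 0 ≤ θ ≤ 2π in polar coordinates, where x = r cos(θ), y = r sin(θ), and dA = r dr dθ.

Under the substitution, the integrand becomes 8r^2, so

    ∬_D (8x^2 + 8y^2) dA = ∫_{0}^{2π} ∫_{1}^{5} (8r^2) · r dr dθ.

Inner integral (in r): ∫_{1}^{5} (8r^2) · r dr = 1248.

Outer integral (in θ): ∫_{0}^{2π} (1248) dθ = 2496π.

Therefore ∬_D (8x^2 + 8y^2) dA = 2496π.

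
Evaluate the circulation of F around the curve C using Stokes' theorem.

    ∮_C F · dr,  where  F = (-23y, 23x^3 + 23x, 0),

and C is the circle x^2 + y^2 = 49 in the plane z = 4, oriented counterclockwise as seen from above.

Let S be the flat disk x^2 + y^2 ≤ 49 in the plane z = 4, with upward unit normal n̂ = ẑ. By Stokes' theorem,

    ∮_C F · dr = ∬_S (∇ × F) · n̂ dS = ∬_D (curl F)_z dA,

where D is the disk x^2 + y^2 ≤ 49.

Compute the curl of F = (-23y, 23x^3 + 23x, 0):
    (∇ × F)_x = ∂F_z/∂y - ∂F_y/∂z = 0,
    (∇ × F)_y = ∂F_x/∂z - ∂F_z/∂x = 0,
    (∇ × F)_z = ∂F_y/∂x - ∂F_x/∂y = 69x^2 + 46.

On z = 4, (curl F)_z = 69x^2 + 46.

Convert to polar (x = r cos θ, y = r sin θ, dA = r dr dθ); the integrand becomes 69r^2cos(θ)^2 + 46, so

    ∬_D (curl F)_z dA = ∫_0^{2π} ∫_0^{7} (69r^2cos(θ)^2 + 46) · r dr dθ.

Inner (r from 0 to 7): 165669cos(θ)^2/4 + 1127.
Outer (θ from 0 to 2π): 174685π/4.

Therefore ∮_C F · dr = 174685π/4.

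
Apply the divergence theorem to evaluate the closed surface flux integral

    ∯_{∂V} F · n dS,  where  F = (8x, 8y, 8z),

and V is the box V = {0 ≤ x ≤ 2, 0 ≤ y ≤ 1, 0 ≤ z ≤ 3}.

By the divergence theorem,

    ∯_{∂V} F · n dS = ∭_V (∇ · F) dV.

Compute the divergence:
    ∇ · F = ∂F_x/∂x + ∂F_y/∂y + ∂F_z/∂z = 8 + 8 + 8 = 24.

V is a rectangular box, so dV = dx dy dz with 0 ≤ x ≤ 2, 0 ≤ y ≤ 1, 0 ≤ z ≤ 3.

Integrate (24) over V as an iterated integral:

    ∭_V (∇·F) dV = ∫_0^{2} ∫_0^{1} ∫_0^{3} (24) dz dy dx.

Inner (z from 0 to 3): 72.
Middle (y from 0 to 1): 72.
Outer (x from 0 to 2): 144.

Therefore ∯_{∂V} F · n dS = 144.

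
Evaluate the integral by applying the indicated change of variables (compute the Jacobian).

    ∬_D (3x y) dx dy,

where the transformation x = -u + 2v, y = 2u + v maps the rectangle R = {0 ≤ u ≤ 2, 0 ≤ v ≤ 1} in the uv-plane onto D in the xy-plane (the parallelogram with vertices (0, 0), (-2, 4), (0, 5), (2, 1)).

Compute the Jacobian determinant of (x, y) with respect to (u, v):

    ∂(x,y)/∂(u,v) = | -1  2 | = (-1)(1) - (2)(2) = -5.
                   | 2  1 |

Its absolute value is |J| = 5 (the area scaling factor).

Substituting x = -u + 2v, y = 2u + v into the integrand,

    3x y → -6u^2 + 9u v + 6v^2,

so the integral becomes

    ∬_R (-6u^2 + 9u v + 6v^2) · |J| du dv = ∫_0^2 ∫_0^1 (-30u^2 + 45u v + 30v^2) dv du.

Inner (v): -30u^2 + 45u/2 + 10.
Outer (u): -15.

Therefore ∬_D (3x y) dx dy = -15.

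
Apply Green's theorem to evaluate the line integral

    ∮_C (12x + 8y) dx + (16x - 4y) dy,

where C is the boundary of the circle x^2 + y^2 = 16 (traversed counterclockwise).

Green's theorem converts the closed line integral into a double integral over the enclosed region D:

    ∮_C P dx + Q dy = ∬_D (∂Q/∂x - ∂P/∂y) dA.

Here P = 12x + 8y, Q = 16x - 4y, so

    ∂Q/∂x = 16,    ∂P/∂y = 8,
    ∂Q/∂x - ∂P/∂y = 8.

D is the region x^2 + y^2 ≤ 16. Evaluating the double integral:

In polar coordinates (x = r cos θ, y = r sin θ, dA = r dr dθ) the integrand becomes 8, so

    ∬_D (8) dA = ∫_0^{2π} ∫_0^{4} (8) · r dr dθ.

Inner (r from 0 to 4): 64.
Outer (θ from 0 to 2π): 128π.

Therefore ∮_C P dx + Q dy = 128π.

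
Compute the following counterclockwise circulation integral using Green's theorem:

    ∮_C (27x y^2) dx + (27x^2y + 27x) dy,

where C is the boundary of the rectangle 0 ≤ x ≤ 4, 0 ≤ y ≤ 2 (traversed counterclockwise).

Green's theorem converts the closed line integral into a double integral over the enclosed region D:

    ∮_C P dx + Q dy = ∬_D (∂Q/∂x - ∂P/∂y) dA.

Here P = 27x y^2, Q = 27x^2y + 27x, so

    ∂Q/∂x = 54x y + 27,    ∂P/∂y = 54x y,
    ∂Q/∂x - ∂P/∂y = 27.

D is the region 0 ≤ x ≤ 4, 0 ≤ y ≤ 2. Evaluating the double integral:

    ∬_D (27) dA = ∫_0^{4} ∫_0^{2} (27) dy dx.

Inner (y from 0 to 2): 54.
Outer (x from 0 to 4): 216.

Therefore ∮_C P dx + Q dy = 216.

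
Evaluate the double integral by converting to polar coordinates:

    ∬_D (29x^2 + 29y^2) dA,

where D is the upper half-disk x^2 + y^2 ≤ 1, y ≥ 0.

The region D is 0 ≤ r ≤ 1, 0 ≤ θ ≤ π in polar coordinates, where x = r cos(θ), y = r sin(θ), and dA = r dr dθ.

Under the substitution, the integrand becomes 29r^2, so

    ∬_D (29x^2 + 29y^2) dA = ∫_{0}^{π} ∫_{0}^{1} (29r^2) · r dr dθ.

Inner integral (in r): ∫_{0}^{1} (29r^2) · r dr = 29/4.

Outer integral (in θ): ∫_{0}^{π} (29/4) dθ = 29π/4.

Therefore ∬_D (29x^2 + 29y^2) dA = 29π/4.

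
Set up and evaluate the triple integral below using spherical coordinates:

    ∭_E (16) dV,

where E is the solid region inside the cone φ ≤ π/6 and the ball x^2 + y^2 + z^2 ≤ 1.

In spherical coordinates, x = ρ sin(φ) cos(θ), y = ρ sin(φ) sin(θ), z = ρ cos(φ), and dV = ρ^2 sin(φ) dρ dφ dθ.

The integrand becomes 16, so

    ∭_E (16) dV = ∫_{0}^{2π} ∫_{0}^{π/6} ∫_{0}^{1} (16) · ρ^2 sin(φ) dρ dφ dθ.

Inner (ρ): 16sin(φ)/3.
Middle (φ): 16/3 - 8sqrt(3)/3.
Outer (θ): 16π (2 - sqrt(3))/3.

Therefore the triple integral equals 16π (2 - sqrt(3))/3.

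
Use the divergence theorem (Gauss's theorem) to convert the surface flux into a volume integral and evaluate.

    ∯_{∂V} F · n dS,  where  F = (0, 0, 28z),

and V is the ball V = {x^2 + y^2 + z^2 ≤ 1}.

By the divergence theorem,

    ∯_{∂V} F · n dS = ∭_V (∇ · F) dV.

Compute the divergence:
    ∇ · F = ∂F_x/∂x + ∂F_y/∂y + ∂F_z/∂z = 0 + 0 + 28 = 28.

In spherical coordinates, x = ρ sin(φ) cos(θ), y = ρ sin(φ) sin(θ), z = ρ cos(φ), dV = ρ^2 sin(φ) dρ dφ dθ, with 0 ≤ ρ ≤ 1, 0 ≤ φ ≤ π, 0 ≤ θ ≤ 2π.

The integrand, after substitution and multiplying by the volume element, becomes (28) · ρ^2 sin(φ), so

    ∭_V (∇·F) dV = ∫_0^{2π} ∫_0^{π} ∫_0^{1} (28) · ρ^2 sin(φ) dρ dφ dθ.

Inner (ρ from 0 to 1): 28sin(φ)/3.
Middle (φ from 0 to π): 56/3.
Outer (θ from 0 to 2π): 112π/3.

Therefore ∯_{∂V} F · n dS = 112π/3.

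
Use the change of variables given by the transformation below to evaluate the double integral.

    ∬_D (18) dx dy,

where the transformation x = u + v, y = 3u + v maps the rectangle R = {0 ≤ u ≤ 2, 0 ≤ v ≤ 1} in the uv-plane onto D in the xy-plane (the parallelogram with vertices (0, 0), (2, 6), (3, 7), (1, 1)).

Compute the Jacobian determinant of (x, y) with respect to (u, v):

    ∂(x,y)/∂(u,v) = | 1  1 | = (1)(1) - (1)(3) = -2.
                   | 3  1 |

Its absolute value is |J| = 2 (the area scaling factor).

Substituting x = u + v, y = 3u + v into the integrand,

    18 → 18,

so the integral becomes

    ∬_R (18) · |J| du dv = ∫_0^2 ∫_0^1 (36) dv du.

Inner (v): 36.
Outer (u): 72.

Therefore ∬_D (18) dx dy = 72.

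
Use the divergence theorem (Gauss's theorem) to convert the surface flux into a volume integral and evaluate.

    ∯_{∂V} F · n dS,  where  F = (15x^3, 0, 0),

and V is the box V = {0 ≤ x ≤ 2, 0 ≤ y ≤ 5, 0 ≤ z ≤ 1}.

By the divergence theorem,

    ∯_{∂V} F · n dS = ∭_V (∇ · F) dV.

Compute the divergence:
    ∇ · F = ∂F_x/∂x + ∂F_y/∂y + ∂F_z/∂z = 45x^2 + 0 + 0 = 45x^2.

V is a rectangular box, so dV = dx dy dz with 0 ≤ x ≤ 2, 0 ≤ y ≤ 5, 0 ≤ z ≤ 1.

Integrate (45x^2) over V as an iterated integral:

    ∭_V (∇·F) dV = ∫_0^{2} ∫_0^{5} ∫_0^{1} (45x^2) dz dy dx.

Inner (z from 0 to 1): 45x^2.
Middle (y from 0 to 5): 225x^2.
Outer (x from 0 to 2): 600.

Therefore ∯_{∂V} F · n dS = 600.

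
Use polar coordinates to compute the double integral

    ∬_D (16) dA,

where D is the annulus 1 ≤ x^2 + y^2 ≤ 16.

The region D is 1 ≤ r ≤ 4, 0 ≤ θ ≤ 2π in polar coordinates, where x = r cos(θ), y = r sin(θ), and dA = r dr dθ.

Under the substitution, the integrand becomes 16, so

    ∬_D (16) dA = ∫_{0}^{2π} ∫_{1}^{4} (16) · r dr dθ.

Inner integral (in r): ∫_{1}^{4} (16) · r dr = 120.

Outer integral (in θ): ∫_{0}^{2π} (120) dθ = 240π.

Therefore ∬_D (16) dA = 240π.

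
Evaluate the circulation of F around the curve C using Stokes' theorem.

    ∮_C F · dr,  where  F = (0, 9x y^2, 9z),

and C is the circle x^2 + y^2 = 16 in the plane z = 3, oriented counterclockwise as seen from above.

Let S be the flat disk x^2 + y^2 ≤ 16 in the plane z = 3, with upward unit normal n̂ = ẑ. By Stokes' theorem,

    ∮_C F · dr = ∬_S (∇ × F) · n̂ dS = ∬_D (curl F)_z dA,

where D is the disk x^2 + y^2 ≤ 16.

Compute the curl of F = (0, 9x y^2, 9z):
    (∇ × F)_x = ∂F_z/∂y - ∂F_y/∂z = 0,
    (∇ × F)_y = ∂F_x/∂z - ∂F_z/∂x = 0,
    (∇ × F)_z = ∂F_y/∂x - ∂F_x/∂y = 9y^2.

On z = 3, (curl F)_z = 9y^2.

Convert to polar (x = r cos θ, y = r sin θ, dA = r dr dθ); the integrand becomes 9r^2sin(θ)^2, so

    ∬_D (curl F)_z dA = ∫_0^{2π} ∫_0^{4} (9r^2sin(θ)^2) · r dr dθ.

Inner (r from 0 to 4): 576sin(θ)^2.
Outer (θ from 0 to 2π): 576π.

Therefore ∮_C F · dr = 576π.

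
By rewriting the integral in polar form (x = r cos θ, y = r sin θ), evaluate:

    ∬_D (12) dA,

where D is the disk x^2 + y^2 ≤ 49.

The region D is 0 ≤ r ≤ 7, 0 ≤ θ ≤ 2π in polar coordinates, where x = r cos(θ), y = r sin(θ), and dA = r dr dθ.

Under the substitution, the integrand becomes 12, so

    ∬_D (12) dA = ∫_{0}^{2π} ∫_{0}^{7} (12) · r dr dθ.

Inner integral (in r): ∫_{0}^{7} (12) · r dr = 294.

Outer integral (in θ): ∫_{0}^{2π} (294) dθ = 588π.

Therefore ∬_D (12) dA = 588π.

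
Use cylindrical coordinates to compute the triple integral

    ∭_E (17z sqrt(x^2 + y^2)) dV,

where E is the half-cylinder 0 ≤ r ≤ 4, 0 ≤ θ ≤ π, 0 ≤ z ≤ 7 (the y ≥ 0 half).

In cylindrical coordinates, x = r cos(θ), y = r sin(θ), z = z, and dV = r dr dθ dz.

The integrand becomes 17r z, so

    ∭_E (17z sqrt(x^2 + y^2)) dV = ∫_{0}^{π} ∫_{0}^{4} ∫_{0}^{7} (17r z) · r dz dr dθ.

Inner (z): 833r^2/2.
Middle (r from 0 to 4): 26656/3.
Outer (θ): 26656π/3.

Therefore the triple integral equals 26656π/3.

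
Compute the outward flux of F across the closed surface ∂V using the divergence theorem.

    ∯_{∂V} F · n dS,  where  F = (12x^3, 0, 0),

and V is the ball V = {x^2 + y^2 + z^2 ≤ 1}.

By the divergence theorem,

    ∯_{∂V} F · n dS = ∭_V (∇ · F) dV.

Compute the divergence:
    ∇ · F = ∂F_x/∂x + ∂F_y/∂y + ∂F_z/∂z = 36x^2 + 0 + 0 = 36x^2.

In spherical coordinates, x = ρ sin(φ) cos(θ), y = ρ sin(φ) sin(θ), z = ρ cos(φ), dV = ρ^2 sin(φ) dρ dφ dθ, with 0 ≤ ρ ≤ 1, 0 ≤ φ ≤ π, 0 ≤ θ ≤ 2π.

The integrand, after substitution and multiplying by the volume element, becomes (36ρ^2sin(φ)^2cos(θ)^2) · ρ^2 sin(φ), so

    ∭_V (∇·F) dV = ∫_0^{2π} ∫_0^{π} ∫_0^{1} (36ρ^2sin(φ)^2cos(θ)^2) · ρ^2 sin(φ) dρ dφ dθ.

Inner (ρ from 0 to 1): 36sin(φ)^3cos(θ)^2/5.
Middle (φ from 0 to π): 48cos(θ)^2/5.
Outer (θ from 0 to 2π): 48π/5.

Therefore ∯_{∂V} F · n dS = 48π/5.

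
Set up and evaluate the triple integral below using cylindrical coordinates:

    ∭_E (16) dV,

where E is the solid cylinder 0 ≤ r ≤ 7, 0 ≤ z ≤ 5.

In cylindrical coordinates, x = r cos(θ), y = r sin(θ), z = z, and dV = r dr dθ dz.

The integrand becomes 16, so

    ∭_E (16) dV = ∫_{0}^{2π} ∫_{0}^{7} ∫_{0}^{5} (16) · r dz dr dθ.

Inner (z): 80r.
Middle (r from 0 to 7): 1960.
Outer (θ): 3920π.

Therefore the triple integral equals 3920π.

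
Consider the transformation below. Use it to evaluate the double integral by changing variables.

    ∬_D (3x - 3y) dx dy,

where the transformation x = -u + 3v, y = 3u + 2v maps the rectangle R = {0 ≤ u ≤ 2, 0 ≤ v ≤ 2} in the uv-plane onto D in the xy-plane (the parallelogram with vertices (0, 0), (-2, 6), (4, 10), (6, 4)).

Compute the Jacobian determinant of (x, y) with respect to (u, v):

    ∂(x,y)/∂(u,v) = | -1  3 | = (-1)(2) - (3)(3) = -11.
                   | 3  2 |

Its absolute value is |J| = 11 (the area scaling factor).

Substituting x = -u + 3v, y = 3u + 2v into the integrand,

    3x - 3y → -12u + 3v,

so the integral becomes

    ∬_R (-12u + 3v) · |J| du dv = ∫_0^2 ∫_0^2 (-132u + 33v) dv du.

Inner (v): 66 - 264u.
Outer (u): -396.

Therefore ∬_D (3x - 3y) dx dy = -396.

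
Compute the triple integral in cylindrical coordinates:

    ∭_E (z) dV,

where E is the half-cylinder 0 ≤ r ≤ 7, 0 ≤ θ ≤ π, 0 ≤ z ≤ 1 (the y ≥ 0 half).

In cylindrical coordinates, x = r cos(θ), y = r sin(θ), z = z, and dV = r dr dθ dz.

The integrand becomes z, so

    ∭_E (z) dV = ∫_{0}^{π} ∫_{0}^{7} ∫_{0}^{1} (z) · r dz dr dθ.

Inner (z): r/2.
Middle (r from 0 to 7): 49/4.
Outer (θ): 49π/4.

Therefore the triple integral equals 49π/4.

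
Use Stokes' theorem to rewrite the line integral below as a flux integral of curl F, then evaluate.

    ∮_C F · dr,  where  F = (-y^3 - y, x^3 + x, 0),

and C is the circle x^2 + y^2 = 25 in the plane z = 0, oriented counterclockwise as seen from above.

Let S be the flat disk x^2 + y^2 ≤ 25 in the plane z = 0, with upward unit normal n̂ = ẑ. By Stokes' theorem,

    ∮_C F · dr = ∬_S (∇ × F) · n̂ dS = ∬_D (curl F)_z dA,

where D is the disk x^2 + y^2 ≤ 25.

Compute the curl of F = (-y^3 - y, x^3 + x, 0):
    (∇ × F)_x = ∂F_z/∂y - ∂F_y/∂z = 0,
    (∇ × F)_y = ∂F_x/∂z - ∂F_z/∂x = 0,
    (∇ × F)_z = ∂F_y/∂x - ∂F_x/∂y = 3x^2 + 3y^2 + 2.

On z = 0, (curl F)_z = 3x^2 + 3y^2 + 2.

Convert to polar (x = r cos θ, y = r sin θ, dA = r dr dθ); the integrand becomes 3r^2 + 2, so

    ∬_D (curl F)_z dA = ∫_0^{2π} ∫_0^{5} (3r^2 + 2) · r dr dθ.

Inner (r from 0 to 5): 1975/4.
Outer (θ from 0 to 2π): 1975π/2.

Therefore ∮_C F · dr = 1975π/2.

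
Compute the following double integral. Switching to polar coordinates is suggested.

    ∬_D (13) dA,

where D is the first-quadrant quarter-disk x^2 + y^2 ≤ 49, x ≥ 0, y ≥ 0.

The region D is 0 ≤ r ≤ 7, 0 ≤ θ ≤ π/2 in polar coordinates, where x = r cos(θ), y = r sin(θ), and dA = r dr dθ.

Under the substitution, the integrand becomes 13, so

    ∬_D (13) dA = ∫_{0}^{π/2} ∫_{0}^{7} (13) · r dr dθ.

Inner integral (in r): ∫_{0}^{7} (13) · r dr = 637/2.

Outer integral (in θ): ∫_{0}^{π/2} (637/2) dθ = 637π/4.

Therefore ∬_D (13) dA = 637π/4.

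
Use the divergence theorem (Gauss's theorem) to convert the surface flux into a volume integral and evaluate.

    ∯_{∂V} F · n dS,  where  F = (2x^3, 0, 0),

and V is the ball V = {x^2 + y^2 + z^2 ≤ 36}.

By the divergence theorem,

    ∯_{∂V} F · n dS = ∭_V (∇ · F) dV.

Compute the divergence:
    ∇ · F = ∂F_x/∂x + ∂F_y/∂y + ∂F_z/∂z = 6x^2 + 0 + 0 = 6x^2.

In spherical coordinates, x = ρ sin(φ) cos(θ), y = ρ sin(φ) sin(θ), z = ρ cos(φ), dV = ρ^2 sin(φ) dρ dφ dθ, with 0 ≤ ρ ≤ 6, 0 ≤ φ ≤ π, 0 ≤ θ ≤ 2π.

The integrand, after substitution and multiplying by the volume element, becomes (6ρ^2sin(φ)^2cos(θ)^2) · ρ^2 sin(φ), so

    ∭_V (∇·F) dV = ∫_0^{2π} ∫_0^{π} ∫_0^{6} (6ρ^2sin(φ)^2cos(θ)^2) · ρ^2 sin(φ) dρ dφ dθ.

Inner (ρ from 0 to 6): 46656sin(φ)^3cos(θ)^2/5.
Middle (φ from 0 to π): 62208cos(θ)^2/5.
Outer (θ from 0 to 2π): 62208π/5.

Therefore ∯_{∂V} F · n dS = 62208π/5.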